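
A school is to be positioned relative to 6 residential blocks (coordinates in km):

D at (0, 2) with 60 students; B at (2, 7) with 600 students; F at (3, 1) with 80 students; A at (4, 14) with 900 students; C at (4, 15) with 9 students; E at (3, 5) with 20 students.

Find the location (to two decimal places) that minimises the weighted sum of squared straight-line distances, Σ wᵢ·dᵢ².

The minimiser of Σwᵢ‖p−pᵢ‖² is the weighted centroid p* = (Σwᵢpᵢ)/(Σwᵢ).
Σwᵢ = 1669.
Σwᵢxᵢ = 60·0 + 600·2 + 80·3 + 900·4 + 9·4 + 20·3 = 5136.
Σwᵢyᵢ = 60·2 + 600·7 + 80·1 + 900·14 + 9·15 + 20·5 = 17235.
x* = 5136/1669 = 3.08, y* = 17235/1669 = 10.33.

(3.08, 10.33)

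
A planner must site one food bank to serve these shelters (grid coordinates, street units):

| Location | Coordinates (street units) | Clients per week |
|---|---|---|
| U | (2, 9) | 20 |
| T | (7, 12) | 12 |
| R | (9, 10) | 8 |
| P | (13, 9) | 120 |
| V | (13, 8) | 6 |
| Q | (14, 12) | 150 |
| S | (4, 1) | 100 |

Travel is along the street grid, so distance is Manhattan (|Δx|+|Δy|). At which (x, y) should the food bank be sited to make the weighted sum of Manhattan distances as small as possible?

Manhattan distance separates: Σwᵢ(|x−xᵢ|+|y−yᵢ|) = Σwᵢ|x−xᵢ| + Σwᵢ|y−yᵢ|, so x and y are optimised independently as 1-D weighted medians.
Total weight W = 416; half = 208.
x-coordinate, sorted with cumulative weight:
  x=2 (U, w=20) cum 20
  x=4 (S, w=100) cum 120
  x=7 (T, w=12) cum 132
  x=9 (R, w=8) cum 140
  x=13 (P, w=120) cum 260  ← median
  x=13 (V, w=6) cum 266
  x=14 (Q, w=150) cum 416
⇒ x* = 13
y-coordinate, sorted with cumulative weight:
  y=1 (S, w=100) cum 100
  y=8 (V, w=6) cum 106
  y=9 (U, w=20) cum 126
  y=9 (P, w=120) cum 246  ← median
  y=10 (R, w=8) cum 254
  y=12 (T, w=12) cum 266
  y=12 (Q, w=150) cum 416
⇒ y* = 9

(13, 9)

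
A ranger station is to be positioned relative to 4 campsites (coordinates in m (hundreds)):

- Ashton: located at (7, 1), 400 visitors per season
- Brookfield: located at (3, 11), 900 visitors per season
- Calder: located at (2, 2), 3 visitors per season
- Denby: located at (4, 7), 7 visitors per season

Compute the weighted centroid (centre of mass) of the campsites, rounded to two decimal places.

The minimiser of Σwᵢ‖p−pᵢ‖² is the weighted centroid p* = (Σwᵢpᵢ)/(Σwᵢ).
Σwᵢ = 1310.
Σwᵢxᵢ = 400·7 + 900·3 + 3·2 + 7·4 = 5534.
Σwᵢyᵢ = 400·1 + 900·11 + 3·2 + 7·7 = 10355.
x* = 5534/1310 = 4.22, y* = 10355/1310 = 7.90.

(4.22, 7.90)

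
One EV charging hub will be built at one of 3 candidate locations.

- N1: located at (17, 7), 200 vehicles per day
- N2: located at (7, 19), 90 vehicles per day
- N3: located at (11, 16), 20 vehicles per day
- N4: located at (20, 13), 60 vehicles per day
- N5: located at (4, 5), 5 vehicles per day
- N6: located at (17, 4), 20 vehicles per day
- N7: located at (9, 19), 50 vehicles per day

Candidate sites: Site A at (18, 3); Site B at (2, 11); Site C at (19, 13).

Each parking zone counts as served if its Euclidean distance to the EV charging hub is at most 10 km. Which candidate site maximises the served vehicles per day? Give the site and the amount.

Coverage radius r = 10 km; a point is covered iff (Δx)²+(Δy)² ≤ 10² = 100.
  Site A (18, 3): covers {N1, N6} → 220
  Site B (2, 11): covers {N2, N5} → 95
  Site C (19, 13): covers {N1, N3, N4, N6} → 300
Maximum coverage at Site C: 300 vehicles per day.

Site C, covering 300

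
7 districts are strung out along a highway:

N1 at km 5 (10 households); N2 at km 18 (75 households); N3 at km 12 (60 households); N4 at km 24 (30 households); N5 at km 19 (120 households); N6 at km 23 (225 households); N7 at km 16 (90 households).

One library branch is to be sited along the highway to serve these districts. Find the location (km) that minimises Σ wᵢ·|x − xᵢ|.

For a sum of weighted absolute distances on a line, the optimum is the weighted median (not the mean). Total weight W = 610; half-weight = 305.
Sort by position and accumulate weight:
  km 5 (N1, w=10) → cum 10
  km 12 (N3, w=60) → cum 70
  km 16 (N7, w=90) → cum 160
  km 18 (N2, w=75) → cum 235
  km 19 (N5, w=120) → cum 355  ≥ 305 → median here
  km 23 (N6, w=225) → cum 580
  km 24 (N4, w=30) → cum 610
Optimal location: km 19.

x = 19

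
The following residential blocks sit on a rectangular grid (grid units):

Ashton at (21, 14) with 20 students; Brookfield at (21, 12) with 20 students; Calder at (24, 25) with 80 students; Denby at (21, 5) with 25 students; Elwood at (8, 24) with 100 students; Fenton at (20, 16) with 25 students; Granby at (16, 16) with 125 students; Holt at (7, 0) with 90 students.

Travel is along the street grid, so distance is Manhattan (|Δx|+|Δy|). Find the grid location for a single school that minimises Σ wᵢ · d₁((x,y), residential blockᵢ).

(16, 16)

Manhattan distance separates: Σwᵢ(|x−xᵢ|+|y−yᵢ|) = Σwᵢ|x−xᵢ| + Σwᵢ|y−yᵢ|, so x and y are optimised independently as 1-D weighted medians.
Total weight W = 485; half = 242.5.
x-coordinate, sorted with cumulative weight:
  x=7 (Holt, w=90) cum 90
  x=8 (Elwood, w=100) cum 190
  x=16 (Granby, w=125) cum 315  ← median
  x=20 (Fenton, w=25) cum 340
  x=21 (Ashton, w=20) cum 360
  x=21 (Brookfield, w=20) cum 380
  x=21 (Denby, w=25) cum 405
  x=24 (Calder, w=80) cum 485
⇒ x* = 16
y-coordinate, sorted with cumulative weight:
  y=0 (Holt, w=90) cum 90
  y=5 (Denby, w=25) cum 115
  y=12 (Brookfield, w=20) cum 135
  y=14 (Ashton, w=20) cum 155
  y=16 (Fenton, w=25) cum 180
  y=16 (Granby, w=125) cum 305  ← median
  y=24 (Elwood, w=100) cum 405
  y=25 (Calder, w=80) cum 485
⇒ y* = 16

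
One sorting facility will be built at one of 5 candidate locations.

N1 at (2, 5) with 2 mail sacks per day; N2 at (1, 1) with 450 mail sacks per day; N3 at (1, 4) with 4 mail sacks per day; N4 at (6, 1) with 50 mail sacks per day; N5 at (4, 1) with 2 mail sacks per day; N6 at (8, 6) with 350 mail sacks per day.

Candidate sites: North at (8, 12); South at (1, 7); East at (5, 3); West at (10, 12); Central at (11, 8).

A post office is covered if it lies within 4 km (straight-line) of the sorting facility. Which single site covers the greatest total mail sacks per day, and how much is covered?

Coverage radius r = 4 km; a point is covered iff (Δx)²+(Δy)² ≤ 4² = 16.
  North (8, 12): covers {none} → 0
  South (1, 7): covers {N1, N3} → 6
  East (5, 3): covers {N1, N4, N5} → 54
  West (10, 12): covers {none} → 0
  Central (11, 8): covers {N6} → 350
Maximum coverage at Central: 350 mail sacks per day.

Central, covering 350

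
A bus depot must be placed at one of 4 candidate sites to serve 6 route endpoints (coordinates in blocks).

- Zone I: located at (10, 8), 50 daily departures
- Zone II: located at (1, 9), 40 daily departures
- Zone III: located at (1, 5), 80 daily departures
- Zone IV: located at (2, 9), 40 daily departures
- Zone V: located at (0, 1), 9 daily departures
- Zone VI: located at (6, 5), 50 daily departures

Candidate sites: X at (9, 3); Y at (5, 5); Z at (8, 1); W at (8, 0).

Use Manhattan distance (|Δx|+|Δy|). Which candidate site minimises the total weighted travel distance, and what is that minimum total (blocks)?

Total weighted distance at each candidate:
  X (9, 3): total = 2529
  Y (5, 5): total = 1451
  Z (8, 1): total = 2862
  W (8, 0): total = 3131
Minimum is at Y with total 1451 blocks.

Y, total 1451 blocks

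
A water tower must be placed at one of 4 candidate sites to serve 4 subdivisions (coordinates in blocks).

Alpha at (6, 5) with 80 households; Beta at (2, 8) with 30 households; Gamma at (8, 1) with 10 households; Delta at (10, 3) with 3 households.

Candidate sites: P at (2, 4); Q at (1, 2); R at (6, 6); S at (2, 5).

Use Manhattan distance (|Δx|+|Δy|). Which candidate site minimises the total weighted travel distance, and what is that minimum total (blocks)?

R, total 351 blocks

Total weighted distance at each candidate:
  P (2, 4): total = 637
  Q (1, 2): total = 960
  R (6, 6): total = 351
  S (2, 5): total = 540
Minimum is at R with total 351 blocks.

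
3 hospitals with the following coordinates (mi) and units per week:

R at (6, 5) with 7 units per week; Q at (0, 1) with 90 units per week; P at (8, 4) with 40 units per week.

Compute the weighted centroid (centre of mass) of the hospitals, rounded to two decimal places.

(2.64, 2.08)

The minimiser of Σwᵢ‖p−pᵢ‖² is the weighted centroid p* = (Σwᵢpᵢ)/(Σwᵢ).
Σwᵢ = 137.
Σwᵢxᵢ = 7·6 + 90·0 + 40·8 = 362.
Σwᵢyᵢ = 7·5 + 90·1 + 40·4 = 285.
x* = 362/137 = 2.64, y* = 285/137 = 2.08.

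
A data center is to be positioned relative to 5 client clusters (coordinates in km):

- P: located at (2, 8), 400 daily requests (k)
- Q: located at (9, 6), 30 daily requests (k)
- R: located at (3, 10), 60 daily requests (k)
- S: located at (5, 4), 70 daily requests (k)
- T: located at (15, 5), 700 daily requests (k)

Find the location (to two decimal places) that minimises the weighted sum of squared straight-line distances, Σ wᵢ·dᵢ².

The minimiser of Σwᵢ‖p−pᵢ‖² is the weighted centroid p* = (Σwᵢpᵢ)/(Σwᵢ).
Σwᵢ = 1260.
Σwᵢxᵢ = 400·2 + 30·9 + 60·3 + 70·5 + 700·15 = 12100.
Σwᵢyᵢ = 400·8 + 30·6 + 60·10 + 70·4 + 700·5 = 7760.
x* = 12100/1260 = 9.60, y* = 7760/1260 = 6.16.

(9.60, 6.16)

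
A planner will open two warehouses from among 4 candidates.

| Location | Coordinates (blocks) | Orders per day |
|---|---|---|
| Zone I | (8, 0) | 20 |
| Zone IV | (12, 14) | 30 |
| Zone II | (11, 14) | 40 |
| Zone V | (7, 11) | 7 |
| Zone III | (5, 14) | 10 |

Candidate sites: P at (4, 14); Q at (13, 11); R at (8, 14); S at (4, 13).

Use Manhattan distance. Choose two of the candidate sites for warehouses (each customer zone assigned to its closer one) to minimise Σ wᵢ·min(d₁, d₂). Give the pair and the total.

{P, R}, total 558

Evaluate every pair (each demand assigned to the nearer of the two):
  {P, R}: total = 558
  {R, S}: total = 568
  {Q, R}: total = 578
  {P, Q}: total = 692
  {Q, S}: total = 695
  {P, S}: total = 905
Best pair: {P, R} with total 558.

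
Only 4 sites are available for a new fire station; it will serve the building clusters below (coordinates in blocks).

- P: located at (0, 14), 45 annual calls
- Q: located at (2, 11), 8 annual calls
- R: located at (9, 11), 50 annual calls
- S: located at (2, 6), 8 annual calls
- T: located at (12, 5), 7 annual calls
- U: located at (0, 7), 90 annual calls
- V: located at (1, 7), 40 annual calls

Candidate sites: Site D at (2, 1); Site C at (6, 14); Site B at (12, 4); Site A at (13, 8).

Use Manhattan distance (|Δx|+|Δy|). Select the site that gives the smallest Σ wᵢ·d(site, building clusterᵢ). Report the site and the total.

Site C, total 2477 blocks

Total weighted distance at each candidate:
  Site D (2, 1): total = 2743
  Site C (6, 14): total = 2477
  Site B (12, 4): total = 3639
  Site A (13, 8): total = 3229
Minimum is at Site C with total 2477 blocks.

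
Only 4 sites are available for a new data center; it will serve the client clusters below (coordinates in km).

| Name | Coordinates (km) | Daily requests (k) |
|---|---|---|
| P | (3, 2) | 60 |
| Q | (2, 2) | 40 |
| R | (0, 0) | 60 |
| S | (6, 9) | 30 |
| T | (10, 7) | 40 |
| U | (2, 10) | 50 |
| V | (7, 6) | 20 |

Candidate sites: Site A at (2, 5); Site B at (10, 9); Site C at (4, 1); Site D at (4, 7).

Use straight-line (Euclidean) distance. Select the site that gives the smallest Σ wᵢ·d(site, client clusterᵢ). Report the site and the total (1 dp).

Total weighted distance at each candidate:
  Site A (2, 5): total = 1484.4
  Site B (10, 9): total = 2514.4
  Site C (4, 1): total = 1586.1
  Site D (4, 7): total = 1573.5
Minimum is at Site A with total 1484.4 km.

Site A, total 1484.4 km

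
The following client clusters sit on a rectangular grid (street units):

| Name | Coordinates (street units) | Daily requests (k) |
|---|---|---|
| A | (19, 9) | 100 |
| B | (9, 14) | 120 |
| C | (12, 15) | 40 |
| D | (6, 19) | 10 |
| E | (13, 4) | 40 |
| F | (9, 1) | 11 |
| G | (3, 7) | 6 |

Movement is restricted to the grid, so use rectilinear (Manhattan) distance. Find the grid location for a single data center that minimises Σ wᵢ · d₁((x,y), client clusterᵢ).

Manhattan distance separates: Σwᵢ(|x−xᵢ|+|y−yᵢ|) = Σwᵢ|x−xᵢ| + Σwᵢ|y−yᵢ|, so x and y are optimised independently as 1-D weighted medians.
Total weight W = 327; half = 163.5.
x-coordinate, sorted with cumulative weight:
  x=3 (G, w=6) cum 6
  x=6 (D, w=10) cum 16
  x=9 (B, w=120) cum 136
  x=9 (F, w=11) cum 147
  x=12 (C, w=40) cum 187  ← median
  x=13 (E, w=40) cum 227
  x=19 (A, w=100) cum 327
⇒ x* = 12
y-coordinate, sorted with cumulative weight:
  y=1 (F, w=11) cum 11
  y=4 (E, w=40) cum 51
  y=7 (G, w=6) cum 57
  y=9 (A, w=100) cum 157
  y=14 (B, w=120) cum 277  ← median
  y=15 (C, w=40) cum 317
  y=19 (D, w=10) cum 327
⇒ y* = 14

(12, 14)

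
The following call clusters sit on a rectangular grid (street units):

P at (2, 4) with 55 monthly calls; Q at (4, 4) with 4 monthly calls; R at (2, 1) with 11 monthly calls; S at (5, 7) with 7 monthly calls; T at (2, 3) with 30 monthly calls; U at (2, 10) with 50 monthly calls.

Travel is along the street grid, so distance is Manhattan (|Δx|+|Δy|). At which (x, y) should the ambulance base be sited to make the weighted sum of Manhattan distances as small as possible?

Manhattan distance separates: Σwᵢ(|x−xᵢ|+|y−yᵢ|) = Σwᵢ|x−xᵢ| + Σwᵢ|y−yᵢ|, so x and y are optimised independently as 1-D weighted medians.
Total weight W = 157; half = 78.5.
x-coordinate, sorted with cumulative weight:
  x=2 (P, w=55) cum 55
  x=2 (R, w=11) cum 66
  x=2 (T, w=30) cum 96  ← median
  x=2 (U, w=50) cum 146
  x=4 (Q, w=4) cum 150
  x=5 (S, w=7) cum 157
⇒ x* = 2
y-coordinate, sorted with cumulative weight:
  y=1 (R, w=11) cum 11
  y=3 (T, w=30) cum 41
  y=4 (P, w=55) cum 96  ← median
  y=4 (Q, w=4) cum 100
  y=7 (S, w=7) cum 107
  y=10 (U, w=50) cum 157
⇒ y* = 4

(2, 4)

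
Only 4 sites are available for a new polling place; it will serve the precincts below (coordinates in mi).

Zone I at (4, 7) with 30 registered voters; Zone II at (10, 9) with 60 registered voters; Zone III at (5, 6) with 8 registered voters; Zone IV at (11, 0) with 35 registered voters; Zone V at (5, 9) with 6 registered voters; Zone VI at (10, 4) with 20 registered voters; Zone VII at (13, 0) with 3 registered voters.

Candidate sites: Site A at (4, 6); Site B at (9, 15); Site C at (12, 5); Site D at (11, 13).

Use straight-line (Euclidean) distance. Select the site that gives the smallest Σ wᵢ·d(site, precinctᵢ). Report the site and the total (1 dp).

Site C, total 859.1 mi

Total weighted distance at each candidate:
  Site A (4, 6): total = 941.1
  Site B (9, 15): total = 1567.2
  Site C (12, 5): total = 859.1
  Site D (11, 13): total = 1316.6
Minimum is at Site C with total 859.1 mi.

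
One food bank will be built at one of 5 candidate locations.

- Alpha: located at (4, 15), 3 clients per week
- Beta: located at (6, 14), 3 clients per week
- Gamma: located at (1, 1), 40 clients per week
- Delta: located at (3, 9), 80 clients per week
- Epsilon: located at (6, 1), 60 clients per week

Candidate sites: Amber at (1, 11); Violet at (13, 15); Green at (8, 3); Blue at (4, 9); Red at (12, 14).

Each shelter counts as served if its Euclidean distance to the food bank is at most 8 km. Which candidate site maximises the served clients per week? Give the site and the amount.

Coverage radius r = 8 km; a point is covered iff (Δx)²+(Δy)² ≤ 8² = 64.
  Amber (1, 11): covers {Alpha, Beta, Delta} → 86
  Violet (13, 15): covers {Beta} → 3
  Green (8, 3): covers {Gamma, Delta, Epsilon} → 180
  Blue (4, 9): covers {Alpha, Beta, Delta} → 86
  Red (12, 14): covers {Beta} → 3
Maximum coverage at Green: 180 clients per week.

Green, covering 180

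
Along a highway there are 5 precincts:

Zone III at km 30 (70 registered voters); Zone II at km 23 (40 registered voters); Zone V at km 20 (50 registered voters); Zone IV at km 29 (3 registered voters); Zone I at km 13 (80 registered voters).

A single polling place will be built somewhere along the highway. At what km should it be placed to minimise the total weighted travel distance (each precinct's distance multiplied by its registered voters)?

For a sum of weighted absolute distances on a line, the optimum is the weighted median (not the mean). Total weight W = 243; half-weight = 121.5.
Sort by position and accumulate weight:
  km 13 (Zone I, w=80) → cum 80
  km 20 (Zone V, w=50) → cum 130  ≥ 121.5 → median here
  km 23 (Zone II, w=40) → cum 170
  km 29 (Zone IV, w=3) → cum 173
  km 30 (Zone III, w=70) → cum 243
Optimal location: km 20.

x = 20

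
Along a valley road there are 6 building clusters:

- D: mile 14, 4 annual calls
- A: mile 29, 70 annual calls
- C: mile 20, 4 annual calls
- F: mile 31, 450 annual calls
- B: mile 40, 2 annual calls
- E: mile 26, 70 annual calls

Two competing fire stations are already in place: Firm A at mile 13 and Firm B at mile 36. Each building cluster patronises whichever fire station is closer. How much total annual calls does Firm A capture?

The indifferent point is the midpoint (13+36)/2 = 24.5; building clusters left of it (closer to Firm A at 13) go to Firm A, those right go to Firm B.
  D at 14 (w=4) → Firm A
  C at 20 (w=4) → Firm A
  E at 26 (w=70) → Firm B
  A at 29 (w=70) → Firm B
  F at 31 (w=450) → Firm B
  B at 40 (w=2) → Firm B
Firm A captures 8; Firm B captures 592.

8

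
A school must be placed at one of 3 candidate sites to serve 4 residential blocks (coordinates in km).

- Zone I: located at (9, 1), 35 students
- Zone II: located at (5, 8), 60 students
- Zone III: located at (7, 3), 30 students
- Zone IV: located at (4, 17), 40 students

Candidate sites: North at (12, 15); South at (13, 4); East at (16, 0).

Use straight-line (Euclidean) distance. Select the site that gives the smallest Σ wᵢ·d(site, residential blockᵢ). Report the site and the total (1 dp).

South, total 1526.6 km

Total weighted distance at each candidate:
  North (12, 15): total = 1814.9
  South (13, 4): total = 1526.6
  East (16, 0): total = 2180.5
Minimum is at South with total 1526.6 km.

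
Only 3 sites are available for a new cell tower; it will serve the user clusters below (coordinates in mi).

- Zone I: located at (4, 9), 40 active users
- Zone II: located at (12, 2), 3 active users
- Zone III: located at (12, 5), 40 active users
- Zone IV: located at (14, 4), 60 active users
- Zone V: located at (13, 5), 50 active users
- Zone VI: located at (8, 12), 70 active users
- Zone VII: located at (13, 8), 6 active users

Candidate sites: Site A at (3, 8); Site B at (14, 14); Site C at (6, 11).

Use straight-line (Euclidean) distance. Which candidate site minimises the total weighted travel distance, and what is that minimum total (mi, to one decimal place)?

Total weighted distance at each candidate:
  Site A (3, 8): total = 2201.0
  Site B (14, 14): total = 2384.5
  Site C (6, 11): total = 1786.0
Minimum is at Site C with total 1786.0 mi.

Site C, total 1786.0 mi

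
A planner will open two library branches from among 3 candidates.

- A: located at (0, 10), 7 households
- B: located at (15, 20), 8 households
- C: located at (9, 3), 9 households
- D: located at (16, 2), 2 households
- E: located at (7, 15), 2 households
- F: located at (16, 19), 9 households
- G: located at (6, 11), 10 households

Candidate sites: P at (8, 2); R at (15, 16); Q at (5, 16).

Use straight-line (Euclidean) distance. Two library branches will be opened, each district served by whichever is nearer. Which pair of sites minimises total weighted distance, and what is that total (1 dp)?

Evaluate every pair (each demand assigned to the nearer of the two):
  {P, R}: total = 276.7
  {R, Q}: total = 321.1
  {P, Q}: total = 327.6
Best pair: {P, R} with total 276.7.

{P, R}, total 276.7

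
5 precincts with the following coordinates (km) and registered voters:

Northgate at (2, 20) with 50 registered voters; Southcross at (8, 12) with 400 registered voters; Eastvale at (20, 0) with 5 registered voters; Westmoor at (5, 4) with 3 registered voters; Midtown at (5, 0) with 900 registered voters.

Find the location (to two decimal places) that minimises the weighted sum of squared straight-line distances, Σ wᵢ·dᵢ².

(5.83, 4.28)

The minimiser of Σwᵢ‖p−pᵢ‖² is the weighted centroid p* = (Σwᵢpᵢ)/(Σwᵢ).
Σwᵢ = 1358.
Σwᵢxᵢ = 50·2 + 400·8 + 5·20 + 3·5 + 900·5 = 7915.
Σwᵢyᵢ = 50·20 + 400·12 + 5·0 + 3·4 + 900·0 = 5812.
x* = 7915/1358 = 5.83, y* = 5812/1358 = 4.28.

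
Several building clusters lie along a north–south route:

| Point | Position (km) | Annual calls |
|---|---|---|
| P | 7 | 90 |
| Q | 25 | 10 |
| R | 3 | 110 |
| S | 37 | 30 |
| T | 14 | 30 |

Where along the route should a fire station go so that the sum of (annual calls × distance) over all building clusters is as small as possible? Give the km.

x = 7

For a sum of weighted absolute distances on a line, the optimum is the weighted median (not the mean). Total weight W = 270; half-weight = 135.
Sort by position and accumulate weight:
  km 3 (R, w=110) → cum 110
  km 7 (P, w=90) → cum 200  ≥ 135 → median here
  km 14 (T, w=30) → cum 230
  km 25 (Q, w=10) → cum 240
  km 37 (S, w=30) → cum 270
Optimal location: km 7.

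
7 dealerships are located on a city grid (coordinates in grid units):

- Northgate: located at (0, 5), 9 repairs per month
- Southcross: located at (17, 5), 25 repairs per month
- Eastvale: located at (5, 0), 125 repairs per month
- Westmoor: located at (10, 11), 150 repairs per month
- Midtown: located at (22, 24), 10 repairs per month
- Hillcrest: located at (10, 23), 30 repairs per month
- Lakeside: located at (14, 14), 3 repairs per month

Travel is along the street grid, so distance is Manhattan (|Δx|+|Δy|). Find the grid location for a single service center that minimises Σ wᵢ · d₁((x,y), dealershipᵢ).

Manhattan distance separates: Σwᵢ(|x−xᵢ|+|y−yᵢ|) = Σwᵢ|x−xᵢ| + Σwᵢ|y−yᵢ|, so x and y are optimised independently as 1-D weighted medians.
Total weight W = 352; half = 176.
x-coordinate, sorted with cumulative weight:
  x=0 (Northgate, w=9) cum 9
  x=5 (Eastvale, w=125) cum 134
  x=10 (Westmoor, w=150) cum 284  ← median
  x=10 (Hillcrest, w=30) cum 314
  x=14 (Lakeside, w=3) cum 317
  x=17 (Southcross, w=25) cum 342
  x=22 (Midtown, w=10) cum 352
⇒ x* = 10
y-coordinate, sorted with cumulative weight:
  y=0 (Eastvale, w=125) cum 125
  y=5 (Northgate, w=9) cum 134
  y=5 (Southcross, w=25) cum 159
  y=11 (Westmoor, w=150) cum 309  ← median
  y=14 (Lakeside, w=3) cum 312
  y=23 (Hillcrest, w=30) cum 342
  y=24 (Midtown, w=10) cum 352
⇒ y* = 11

(10, 11)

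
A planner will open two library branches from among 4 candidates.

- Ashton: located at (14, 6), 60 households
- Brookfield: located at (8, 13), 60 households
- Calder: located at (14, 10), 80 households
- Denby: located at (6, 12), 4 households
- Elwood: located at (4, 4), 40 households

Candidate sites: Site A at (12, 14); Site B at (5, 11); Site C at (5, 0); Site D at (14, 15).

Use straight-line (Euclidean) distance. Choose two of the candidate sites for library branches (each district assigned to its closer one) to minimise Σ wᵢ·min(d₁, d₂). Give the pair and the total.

{Site A, Site C}, total 1290.2

Evaluate every pair (each demand assigned to the nearer of the two):
  {Site A, Site C}: total = 1290.2
  {Site A, Site B}: total = 1357.4
  {Site B, Site D}: total = 1444.8
  {Site C, Site D}: total = 1518.6
  {Site A, Site D}: total = 1637.5
  {Site B, Site C}: total = 1729.1
Best pair: {Site A, Site C} with total 1290.2.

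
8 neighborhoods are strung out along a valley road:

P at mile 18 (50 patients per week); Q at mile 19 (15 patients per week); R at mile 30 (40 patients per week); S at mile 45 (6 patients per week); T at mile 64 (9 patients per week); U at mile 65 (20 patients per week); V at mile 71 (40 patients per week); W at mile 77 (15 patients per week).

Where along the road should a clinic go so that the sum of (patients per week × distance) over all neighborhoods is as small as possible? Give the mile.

For a sum of weighted absolute distances on a line, the optimum is the weighted median (not the mean). Total weight W = 195; half-weight = 97.5.
Sort by position and accumulate weight:
  mile 18 (P, w=50) → cum 50
  mile 19 (Q, w=15) → cum 65
  mile 30 (R, w=40) → cum 105  ≥ 97.5 → median here
  mile 45 (S, w=6) → cum 111
  mile 64 (T, w=9) → cum 120
  mile 65 (U, w=20) → cum 140
  mile 71 (V, w=40) → cum 180
  mile 77 (W, w=15) → cum 195
Optimal location: mile 30.

x = 30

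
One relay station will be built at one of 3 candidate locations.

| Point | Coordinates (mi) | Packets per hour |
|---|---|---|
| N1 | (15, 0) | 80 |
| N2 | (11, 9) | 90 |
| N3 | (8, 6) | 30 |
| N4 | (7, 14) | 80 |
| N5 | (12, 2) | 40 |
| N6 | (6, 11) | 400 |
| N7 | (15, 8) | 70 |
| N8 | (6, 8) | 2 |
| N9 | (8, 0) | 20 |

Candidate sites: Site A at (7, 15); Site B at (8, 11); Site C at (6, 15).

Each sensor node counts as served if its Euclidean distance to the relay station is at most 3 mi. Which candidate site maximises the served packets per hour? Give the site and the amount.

Site B, covering 400

Coverage radius r = 3 mi; a point is covered iff (Δx)²+(Δy)² ≤ 3² = 9.
  Site A (7, 15): covers {N4} → 80
  Site B (8, 11): covers {N6} → 400
  Site C (6, 15): covers {N4} → 80
Maximum coverage at Site B: 400 packets per hour.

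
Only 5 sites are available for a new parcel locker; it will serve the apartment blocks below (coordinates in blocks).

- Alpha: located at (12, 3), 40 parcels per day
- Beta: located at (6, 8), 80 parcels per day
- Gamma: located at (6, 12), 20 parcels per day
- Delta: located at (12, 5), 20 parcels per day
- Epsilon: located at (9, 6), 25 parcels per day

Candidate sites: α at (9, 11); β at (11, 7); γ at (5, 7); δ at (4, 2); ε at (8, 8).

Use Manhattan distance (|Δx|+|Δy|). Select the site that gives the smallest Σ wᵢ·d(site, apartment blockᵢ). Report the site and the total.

Total weighted distance at each candidate:
  α (9, 11): total = 1305
  β (11, 7): total = 1015
  γ (5, 7): total = 1025
  δ (4, 2): total = 1685
  ε (8, 8): total = 855
Minimum is at ε with total 855 blocks.

ε, total 855 blocks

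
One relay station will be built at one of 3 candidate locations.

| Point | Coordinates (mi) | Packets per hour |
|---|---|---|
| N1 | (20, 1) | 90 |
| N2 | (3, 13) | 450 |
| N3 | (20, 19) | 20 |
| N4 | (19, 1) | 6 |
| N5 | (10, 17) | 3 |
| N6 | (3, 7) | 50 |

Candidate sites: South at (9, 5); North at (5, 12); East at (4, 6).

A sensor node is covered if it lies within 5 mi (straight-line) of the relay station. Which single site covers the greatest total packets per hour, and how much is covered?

North, covering 450

Coverage radius r = 5 mi; a point is covered iff (Δx)²+(Δy)² ≤ 5² = 25.
  South (9, 5): covers {none} → 0
  North (5, 12): covers {N2} → 450
  East (4, 6): covers {N6} → 50
Maximum coverage at North: 450 packets per hour.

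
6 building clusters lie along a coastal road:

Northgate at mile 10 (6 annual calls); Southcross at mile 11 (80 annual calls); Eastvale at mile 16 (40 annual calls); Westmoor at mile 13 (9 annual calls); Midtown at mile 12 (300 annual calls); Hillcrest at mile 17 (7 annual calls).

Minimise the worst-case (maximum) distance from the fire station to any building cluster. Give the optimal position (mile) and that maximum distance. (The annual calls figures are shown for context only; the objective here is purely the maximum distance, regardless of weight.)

location 13.5, max distance 3.5

The 1-center on a line is the midpoint of the two extreme points: leftmost at 10, rightmost at 17.
Optimal location = (10 + 17)/2 = 13.5; maximum distance = (17 − 10)/2 = 3.5.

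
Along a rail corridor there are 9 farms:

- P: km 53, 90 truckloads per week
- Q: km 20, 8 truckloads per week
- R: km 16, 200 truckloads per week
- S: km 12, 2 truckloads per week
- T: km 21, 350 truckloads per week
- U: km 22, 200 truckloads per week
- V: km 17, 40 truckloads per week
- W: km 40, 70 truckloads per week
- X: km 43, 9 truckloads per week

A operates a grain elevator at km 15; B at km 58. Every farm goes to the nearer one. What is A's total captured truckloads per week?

The indifferent point is the midpoint (15+58)/2 = 36.5; farms left of it (closer to A at 15) go to A, those right go to B.
  S at 12 (w=2) → A
  R at 16 (w=200) → A
  V at 17 (w=40) → A
  Q at 20 (w=8) → A
  T at 21 (w=350) → A
  U at 22 (w=200) → A
  W at 40 (w=70) → B
  X at 43 (w=9) → B
  P at 53 (w=90) → B
A captures 800; B captures 169.

800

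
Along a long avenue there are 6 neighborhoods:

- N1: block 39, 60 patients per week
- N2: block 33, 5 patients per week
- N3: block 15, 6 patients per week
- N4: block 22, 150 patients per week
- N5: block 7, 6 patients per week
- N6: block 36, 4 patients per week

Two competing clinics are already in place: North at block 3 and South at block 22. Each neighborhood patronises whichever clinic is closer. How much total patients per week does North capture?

The indifferent point is the midpoint (3+22)/2 = 12.5; neighborhoods left of it (closer to North at 3) go to North, those right go to South.
  N5 at 7 (w=6) → North
  N3 at 15 (w=6) → South
  N4 at 22 (w=150) → South
  N2 at 33 (w=5) → South
  N6 at 36 (w=4) → South
  N1 at 39 (w=60) → South
North captures 6; South captures 225.

6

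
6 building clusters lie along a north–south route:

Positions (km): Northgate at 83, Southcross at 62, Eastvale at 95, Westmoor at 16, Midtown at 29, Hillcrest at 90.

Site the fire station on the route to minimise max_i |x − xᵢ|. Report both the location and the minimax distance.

The 1-center on a line is the midpoint of the two extreme points: leftmost at 16, rightmost at 95.
Optimal location = (16 + 95)/2 = 55.5; maximum distance = (95 − 16)/2 = 39.5.

location 55.5, max distance 39.5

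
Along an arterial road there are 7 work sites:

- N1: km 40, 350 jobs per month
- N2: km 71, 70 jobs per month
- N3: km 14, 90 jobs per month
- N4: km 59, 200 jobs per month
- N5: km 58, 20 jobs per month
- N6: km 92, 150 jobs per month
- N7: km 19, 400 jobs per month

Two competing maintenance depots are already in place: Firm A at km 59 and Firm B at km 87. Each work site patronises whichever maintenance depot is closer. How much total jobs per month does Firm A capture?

The indifferent point is the midpoint (59+87)/2 = 73; work sites left of it (closer to Firm A at 59) go to Firm A, those right go to Firm B.
  N3 at 14 (w=90) → Firm A
  N7 at 19 (w=400) → Firm A
  N1 at 40 (w=350) → Firm A
  N5 at 58 (w=20) → Firm A
  N4 at 59 (w=200) → Firm A
  N2 at 71 (w=70) → Firm A
  N6 at 92 (w=150) → Firm B
Firm A captures 1130; Firm B captures 150.

1130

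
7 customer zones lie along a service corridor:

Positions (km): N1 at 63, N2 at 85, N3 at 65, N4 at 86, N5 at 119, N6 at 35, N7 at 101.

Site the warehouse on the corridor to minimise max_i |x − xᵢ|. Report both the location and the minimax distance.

The 1-center on a line is the midpoint of the two extreme points: leftmost at 35, rightmost at 119.
Optimal location = (35 + 119)/2 = 77; maximum distance = (119 − 35)/2 = 42.

location 77, max distance 42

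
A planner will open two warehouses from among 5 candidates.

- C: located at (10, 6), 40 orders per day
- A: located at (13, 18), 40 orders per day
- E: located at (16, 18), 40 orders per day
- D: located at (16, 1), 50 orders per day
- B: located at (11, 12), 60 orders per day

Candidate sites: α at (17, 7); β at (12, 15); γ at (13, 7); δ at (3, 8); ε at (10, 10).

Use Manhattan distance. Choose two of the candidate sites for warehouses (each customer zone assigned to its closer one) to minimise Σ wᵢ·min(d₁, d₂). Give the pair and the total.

{β, γ}, total 1290

Evaluate every pair (each demand assigned to the nearer of the two):
  {β, γ}: total = 1290
  {α, β}: total = 1350
  {β, ε}: total = 1530
  {α, ε}: total = 1610
  {γ, ε}: total = 1790
  {α, γ}: total = 1850
  {β, δ}: total = 1940
  {γ, δ}: total = 2030
  {δ, ε}: total = 2090
  {α, δ}: total = 2410
Best pair: {β, γ} with total 1290.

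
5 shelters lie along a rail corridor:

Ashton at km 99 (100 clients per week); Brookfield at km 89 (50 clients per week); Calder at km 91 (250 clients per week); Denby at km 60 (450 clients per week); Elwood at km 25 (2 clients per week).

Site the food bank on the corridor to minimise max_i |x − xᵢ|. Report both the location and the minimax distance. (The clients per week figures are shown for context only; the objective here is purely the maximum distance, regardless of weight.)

location 62, max distance 37

The 1-center on a line is the midpoint of the two extreme points: leftmost at 25, rightmost at 99.
Optimal location = (25 + 99)/2 = 62; maximum distance = (99 − 25)/2 = 37.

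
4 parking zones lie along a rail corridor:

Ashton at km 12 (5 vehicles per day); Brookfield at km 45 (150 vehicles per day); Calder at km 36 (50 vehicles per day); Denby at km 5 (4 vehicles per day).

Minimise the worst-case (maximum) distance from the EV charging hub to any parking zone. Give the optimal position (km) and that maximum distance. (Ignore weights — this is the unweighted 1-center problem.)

location 25, max distance 20

The 1-center on a line is the midpoint of the two extreme points: leftmost at 5, rightmost at 45.
Optimal location = (5 + 45)/2 = 25; maximum distance = (45 − 5)/2 = 20.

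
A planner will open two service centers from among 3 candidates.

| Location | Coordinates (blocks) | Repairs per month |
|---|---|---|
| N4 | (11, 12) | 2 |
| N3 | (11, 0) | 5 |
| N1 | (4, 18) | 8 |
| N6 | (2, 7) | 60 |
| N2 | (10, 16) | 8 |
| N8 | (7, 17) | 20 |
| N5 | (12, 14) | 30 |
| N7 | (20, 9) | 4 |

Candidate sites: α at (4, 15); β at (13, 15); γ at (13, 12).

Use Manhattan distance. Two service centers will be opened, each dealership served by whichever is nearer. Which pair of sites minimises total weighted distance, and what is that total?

Evaluate every pair (each demand assigned to the nearer of the two):
  {α, β}: total = 963
  {α, γ}: total = 984
  {β, γ}: total = 1422
Best pair: {α, β} with total 963.

{α, β}, total 963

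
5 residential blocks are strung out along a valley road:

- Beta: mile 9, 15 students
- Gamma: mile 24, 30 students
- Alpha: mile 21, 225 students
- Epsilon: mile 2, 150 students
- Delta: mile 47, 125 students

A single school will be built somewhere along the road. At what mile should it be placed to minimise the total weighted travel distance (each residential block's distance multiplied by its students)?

For a sum of weighted absolute distances on a line, the optimum is the weighted median (not the mean). Total weight W = 545; half-weight = 272.5.
Sort by position and accumulate weight:
  mile 2 (Epsilon, w=150) → cum 150
  mile 9 (Beta, w=15) → cum 165
  mile 21 (Alpha, w=225) → cum 390  ≥ 272.5 → median here
  mile 24 (Gamma, w=30) → cum 420
  mile 47 (Delta, w=125) → cum 545
Optimal location: mile 21.

x = 21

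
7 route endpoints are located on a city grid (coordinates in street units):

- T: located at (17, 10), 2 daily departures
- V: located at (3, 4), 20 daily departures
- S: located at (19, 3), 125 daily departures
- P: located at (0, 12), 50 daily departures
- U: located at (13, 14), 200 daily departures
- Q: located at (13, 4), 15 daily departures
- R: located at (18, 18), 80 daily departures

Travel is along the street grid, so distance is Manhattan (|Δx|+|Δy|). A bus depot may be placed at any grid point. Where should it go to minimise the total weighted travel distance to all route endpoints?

Manhattan distance separates: Σwᵢ(|x−xᵢ|+|y−yᵢ|) = Σwᵢ|x−xᵢ| + Σwᵢ|y−yᵢ|, so x and y are optimised independently as 1-D weighted medians.
Total weight W = 492; half = 246.
x-coordinate, sorted with cumulative weight:
  x=0 (P, w=50) cum 50
  x=3 (V, w=20) cum 70
  x=13 (U, w=200) cum 270  ← median
  x=13 (Q, w=15) cum 285
  x=17 (T, w=2) cum 287
  x=18 (R, w=80) cum 367
  x=19 (S, w=125) cum 492
⇒ x* = 13
y-coordinate, sorted with cumulative weight:
  y=3 (S, w=125) cum 125
  y=4 (V, w=20) cum 145
  y=4 (Q, w=15) cum 160
  y=10 (T, w=2) cum 162
  y=12 (P, w=50) cum 212
  y=14 (U, w=200) cum 412  ← median
  y=18 (R, w=80) cum 492
⇒ y* = 14

(13, 14)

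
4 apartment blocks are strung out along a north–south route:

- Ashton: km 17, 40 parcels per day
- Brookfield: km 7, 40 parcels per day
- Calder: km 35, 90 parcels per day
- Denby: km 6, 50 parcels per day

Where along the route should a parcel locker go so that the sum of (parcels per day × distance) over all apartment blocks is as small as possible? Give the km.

For a sum of weighted absolute distances on a line, the optimum is the weighted median (not the mean). Total weight W = 220; half-weight = 110.
Sort by position and accumulate weight:
  km 6 (Denby, w=50) → cum 50
  km 7 (Brookfield, w=40) → cum 90
  km 17 (Ashton, w=40) → cum 130  ≥ 110 → median here
  km 35 (Calder, w=90) → cum 220
Optimal location: km 17.

x = 17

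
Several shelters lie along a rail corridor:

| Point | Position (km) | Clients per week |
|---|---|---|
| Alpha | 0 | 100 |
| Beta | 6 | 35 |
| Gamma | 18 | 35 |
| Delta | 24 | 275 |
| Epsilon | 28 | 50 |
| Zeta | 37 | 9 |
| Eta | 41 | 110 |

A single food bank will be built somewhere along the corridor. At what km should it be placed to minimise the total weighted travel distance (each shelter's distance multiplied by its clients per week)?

For a sum of weighted absolute distances on a line, the optimum is the weighted median (not the mean). Total weight W = 614; half-weight = 307.
Sort by position and accumulate weight:
  km 0 (Alpha, w=100) → cum 100
  km 6 (Beta, w=35) → cum 135
  km 18 (Gamma, w=35) → cum 170
  km 24 (Delta, w=275) → cum 445  ≥ 307 → median here
  km 28 (Epsilon, w=50) → cum 495
  km 37 (Zeta, w=9) → cum 504
  km 41 (Eta, w=110) → cum 614
Optimal location: km 24.

x = 24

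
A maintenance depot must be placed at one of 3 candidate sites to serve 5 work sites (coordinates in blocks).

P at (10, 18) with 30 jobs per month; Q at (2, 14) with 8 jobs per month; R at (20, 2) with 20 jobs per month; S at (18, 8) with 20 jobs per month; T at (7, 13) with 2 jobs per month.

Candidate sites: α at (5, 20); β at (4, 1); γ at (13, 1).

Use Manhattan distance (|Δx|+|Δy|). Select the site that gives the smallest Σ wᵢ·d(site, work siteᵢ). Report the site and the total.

Total weighted distance at each candidate:
  α (5, 20): total = 1460
  β (4, 1): total = 1600
  γ (13, 1): total = 1228
Minimum is at γ with total 1228 blocks.

γ, total 1228 blocks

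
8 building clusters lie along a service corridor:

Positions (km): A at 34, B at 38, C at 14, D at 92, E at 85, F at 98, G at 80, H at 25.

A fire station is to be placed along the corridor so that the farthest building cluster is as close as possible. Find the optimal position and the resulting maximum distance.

location 56, max distance 42

The 1-center on a line is the midpoint of the two extreme points: leftmost at 14, rightmost at 98.
Optimal location = (14 + 98)/2 = 56; maximum distance = (98 − 14)/2 = 42.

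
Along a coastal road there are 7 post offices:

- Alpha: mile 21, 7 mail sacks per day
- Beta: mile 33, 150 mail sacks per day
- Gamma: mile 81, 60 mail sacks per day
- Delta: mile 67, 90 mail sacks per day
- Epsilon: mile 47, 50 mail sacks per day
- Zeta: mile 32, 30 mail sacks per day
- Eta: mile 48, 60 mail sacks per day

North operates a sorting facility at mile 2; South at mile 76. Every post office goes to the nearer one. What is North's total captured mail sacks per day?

The indifferent point is the midpoint (2+76)/2 = 39; post offices left of it (closer to North at 2) go to North, those right go to South.
  Alpha at 21 (w=7) → North
  Zeta at 32 (w=30) → North
  Beta at 33 (w=150) → North
  Epsilon at 47 (w=50) → South
  Eta at 48 (w=60) → South
  Delta at 67 (w=90) → South
  Gamma at 81 (w=60) → South
North captures 187; South captures 260.

187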